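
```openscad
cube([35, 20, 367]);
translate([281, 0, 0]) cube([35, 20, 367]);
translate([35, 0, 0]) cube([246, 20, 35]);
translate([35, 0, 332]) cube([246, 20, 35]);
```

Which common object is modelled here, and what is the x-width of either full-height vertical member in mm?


A picture frame. The border width is 35 mm.

Four thin pieces enclosing a rectangular opening — a picture frame. The two full-height stiles are 367 mm tall; the top rail sits at z = 332 and is 35 mm tall, so the border above the opening is 367 − 332 = 35 mm, matching the stile x-width.


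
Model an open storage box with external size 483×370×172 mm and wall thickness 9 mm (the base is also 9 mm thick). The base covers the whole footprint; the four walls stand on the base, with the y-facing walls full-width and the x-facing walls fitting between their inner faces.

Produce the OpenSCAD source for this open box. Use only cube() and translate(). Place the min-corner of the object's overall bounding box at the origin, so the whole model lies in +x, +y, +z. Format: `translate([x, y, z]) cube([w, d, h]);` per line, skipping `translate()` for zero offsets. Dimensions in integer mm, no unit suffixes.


cube([483, 370, 9]);
translate([0, 0, 9]) cube([483, 9, 163]);
translate([0, 361, 9]) cube([483, 9, 163]);
translate([0, 9, 9]) cube([9, 352, 163]);
translate([474, 9, 9]) cube([9, 352, 163]);


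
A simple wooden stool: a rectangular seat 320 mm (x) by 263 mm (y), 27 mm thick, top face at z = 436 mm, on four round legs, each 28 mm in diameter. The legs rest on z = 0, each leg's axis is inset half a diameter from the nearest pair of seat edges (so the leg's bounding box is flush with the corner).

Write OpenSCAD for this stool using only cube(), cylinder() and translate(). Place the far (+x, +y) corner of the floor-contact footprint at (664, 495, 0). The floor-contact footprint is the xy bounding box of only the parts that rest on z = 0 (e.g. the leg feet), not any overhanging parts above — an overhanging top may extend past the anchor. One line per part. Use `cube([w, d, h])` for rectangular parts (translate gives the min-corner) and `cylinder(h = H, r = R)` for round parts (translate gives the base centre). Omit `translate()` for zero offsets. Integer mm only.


translate([344, 232, 409]) cube([320, 263, 27]);
translate([358, 246, 0]) cylinder(h = 409, r = 14);
translate([650, 246, 0]) cylinder(h = 409, r = 14);
translate([358, 481, 0]) cylinder(h = 409, r = 14);
translate([650, 481, 0]) cylinder(h = 409, r = 14);


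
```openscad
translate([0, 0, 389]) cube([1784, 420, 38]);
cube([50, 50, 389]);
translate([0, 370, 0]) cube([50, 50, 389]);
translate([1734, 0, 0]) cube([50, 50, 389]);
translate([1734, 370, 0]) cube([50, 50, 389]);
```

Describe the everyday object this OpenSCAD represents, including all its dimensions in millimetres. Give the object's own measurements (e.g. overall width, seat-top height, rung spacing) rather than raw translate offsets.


A bench: a 1784×420 mm seat slab, 38 mm thick, top at z = 427 mm, on four 50×50 mm square legs flush with the seat corners and standing on z = 0.


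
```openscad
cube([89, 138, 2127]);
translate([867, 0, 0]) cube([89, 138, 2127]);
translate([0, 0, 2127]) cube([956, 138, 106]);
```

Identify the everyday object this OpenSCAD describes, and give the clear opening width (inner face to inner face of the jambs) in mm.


A door frame. The clear opening width is 778 mm.

Two 2127 mm tall posts with a header on top — a door frame. The left jamb is 89 mm wide at x = 0; the right jamb starts at x = 867. The clear opening is 867 − 89 = 778 mm.


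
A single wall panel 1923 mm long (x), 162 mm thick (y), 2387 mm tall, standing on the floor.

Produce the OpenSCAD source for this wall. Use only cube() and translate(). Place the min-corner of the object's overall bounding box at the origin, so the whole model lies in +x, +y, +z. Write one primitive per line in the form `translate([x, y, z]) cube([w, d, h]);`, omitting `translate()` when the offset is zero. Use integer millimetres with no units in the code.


cube([1923, 162, 2387]);


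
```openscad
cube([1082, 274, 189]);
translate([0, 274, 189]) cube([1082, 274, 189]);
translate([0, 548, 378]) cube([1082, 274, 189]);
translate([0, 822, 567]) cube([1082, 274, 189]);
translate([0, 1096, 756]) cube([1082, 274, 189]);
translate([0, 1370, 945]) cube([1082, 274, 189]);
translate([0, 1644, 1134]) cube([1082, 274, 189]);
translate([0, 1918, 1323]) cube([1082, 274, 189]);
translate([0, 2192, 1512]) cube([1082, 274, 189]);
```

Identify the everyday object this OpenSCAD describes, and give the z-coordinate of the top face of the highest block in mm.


A staircase. The total rise is 1701 mm.

9 identical blocks, each offset up and back from the previous — a staircase. Each step is 189 mm tall and there are 9 of them, so the total rise is 9 × 189 = 1701 mm.


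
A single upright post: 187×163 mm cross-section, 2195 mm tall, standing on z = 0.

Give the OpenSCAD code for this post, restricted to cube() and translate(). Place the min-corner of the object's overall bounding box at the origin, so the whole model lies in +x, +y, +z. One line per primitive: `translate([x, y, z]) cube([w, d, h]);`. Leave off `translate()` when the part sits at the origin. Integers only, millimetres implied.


cube([187, 163, 2195]);


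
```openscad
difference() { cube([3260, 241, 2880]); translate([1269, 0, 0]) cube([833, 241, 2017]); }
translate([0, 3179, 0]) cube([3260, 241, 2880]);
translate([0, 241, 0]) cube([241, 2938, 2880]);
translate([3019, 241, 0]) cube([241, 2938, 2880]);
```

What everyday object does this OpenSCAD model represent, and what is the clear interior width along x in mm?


A single room. The interior width is 2778 mm.

Four walls enclosing a rectangle with a door in the front wall — a room. Outside width 3260 minus two 241 mm walls gives 2778 mm.


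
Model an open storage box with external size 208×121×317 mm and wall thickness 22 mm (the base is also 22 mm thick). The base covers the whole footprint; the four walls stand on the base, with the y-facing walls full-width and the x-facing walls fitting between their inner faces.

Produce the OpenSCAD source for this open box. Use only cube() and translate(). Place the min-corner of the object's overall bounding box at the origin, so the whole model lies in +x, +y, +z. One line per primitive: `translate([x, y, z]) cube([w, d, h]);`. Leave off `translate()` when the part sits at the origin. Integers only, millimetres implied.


cube([208, 121, 22]);
translate([0, 0, 22]) cube([208, 22, 295]);
translate([0, 99, 22]) cube([208, 22, 295]);
translate([0, 22, 22]) cube([22, 77, 295]);
translate([186, 22, 22]) cube([22, 77, 295]);


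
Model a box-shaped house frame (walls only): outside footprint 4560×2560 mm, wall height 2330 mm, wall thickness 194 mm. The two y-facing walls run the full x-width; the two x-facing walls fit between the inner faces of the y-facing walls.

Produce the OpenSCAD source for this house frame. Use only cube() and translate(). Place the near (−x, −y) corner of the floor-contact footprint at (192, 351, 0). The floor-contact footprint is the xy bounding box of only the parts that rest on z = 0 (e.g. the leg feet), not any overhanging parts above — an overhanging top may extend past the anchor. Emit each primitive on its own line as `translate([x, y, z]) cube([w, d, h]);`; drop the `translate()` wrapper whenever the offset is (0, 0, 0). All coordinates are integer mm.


translate([192, 351, 0]) cube([4560, 194, 2330]);
translate([192, 2717, 0]) cube([4560, 194, 2330]);
translate([192, 545, 0]) cube([194, 2172, 2330]);
translate([4558, 545, 0]) cube([194, 2172, 2330]);


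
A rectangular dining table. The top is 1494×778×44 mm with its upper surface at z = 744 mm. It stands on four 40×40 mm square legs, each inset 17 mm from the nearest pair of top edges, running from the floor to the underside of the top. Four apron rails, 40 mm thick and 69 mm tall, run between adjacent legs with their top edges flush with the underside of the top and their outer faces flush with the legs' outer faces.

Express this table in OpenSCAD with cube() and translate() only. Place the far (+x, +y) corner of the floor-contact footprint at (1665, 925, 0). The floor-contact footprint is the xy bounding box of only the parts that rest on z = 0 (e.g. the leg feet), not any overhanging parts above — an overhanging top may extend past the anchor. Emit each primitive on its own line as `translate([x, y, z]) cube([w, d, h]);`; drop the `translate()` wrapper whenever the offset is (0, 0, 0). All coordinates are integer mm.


translate([188, 164, 700]) cube([1494, 778, 44]);
translate([205, 181, 0]) cube([40, 40, 700]);
translate([1625, 181, 0]) cube([40, 40, 700]);
translate([205, 885, 0]) cube([40, 40, 700]);
translate([1625, 885, 0]) cube([40, 40, 700]);
translate([245, 181, 631]) cube([1380, 40, 69]);
translate([245, 885, 631]) cube([1380, 40, 69]);
translate([205, 221, 631]) cube([40, 664, 69]);
translate([1625, 221, 631]) cube([40, 664, 69]);


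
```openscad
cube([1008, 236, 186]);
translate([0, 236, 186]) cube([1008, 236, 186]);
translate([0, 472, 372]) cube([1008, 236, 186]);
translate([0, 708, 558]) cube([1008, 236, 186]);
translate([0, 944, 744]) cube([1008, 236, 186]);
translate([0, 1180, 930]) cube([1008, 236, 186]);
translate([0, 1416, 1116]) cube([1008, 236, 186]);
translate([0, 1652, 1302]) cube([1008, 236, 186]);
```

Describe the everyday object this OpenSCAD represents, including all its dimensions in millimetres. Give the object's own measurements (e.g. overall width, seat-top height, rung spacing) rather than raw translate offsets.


A straight staircase of 8 solid steps. Each step is 1008 mm wide (x), 236 mm deep (y, the going) and 186 mm tall (the rise). The first step rests on the floor; each subsequent step sits one going further in +y and one rise higher in +z, directly behind and above the previous step with no overlap.


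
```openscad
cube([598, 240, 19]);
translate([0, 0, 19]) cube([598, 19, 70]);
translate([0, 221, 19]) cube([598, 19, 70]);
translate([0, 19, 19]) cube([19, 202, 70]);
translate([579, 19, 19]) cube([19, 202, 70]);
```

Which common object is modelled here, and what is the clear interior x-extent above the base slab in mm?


An open box. The internal width is 560 mm.

A 598×240 base slab with four walls standing on it — an open box. The base is 598 mm wide and the walls are 19 mm thick, so the internal width is 598 − 2 × 19 = 560 mm.


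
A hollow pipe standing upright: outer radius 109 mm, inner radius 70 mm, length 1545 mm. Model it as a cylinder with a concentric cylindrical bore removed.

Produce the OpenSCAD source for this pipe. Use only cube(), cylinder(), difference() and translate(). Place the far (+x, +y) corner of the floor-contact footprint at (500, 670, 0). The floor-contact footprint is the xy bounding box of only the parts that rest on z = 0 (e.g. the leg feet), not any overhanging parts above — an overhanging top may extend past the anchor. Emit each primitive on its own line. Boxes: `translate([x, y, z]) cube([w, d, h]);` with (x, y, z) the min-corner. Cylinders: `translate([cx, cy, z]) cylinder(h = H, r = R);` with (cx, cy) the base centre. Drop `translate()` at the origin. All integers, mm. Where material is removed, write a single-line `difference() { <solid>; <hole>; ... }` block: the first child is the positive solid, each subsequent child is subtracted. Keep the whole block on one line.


difference() { translate([391, 561, 0]) cylinder(h = 1545, r = 109); translate([391, 561, 0]) cylinder(h = 1545, r = 70); }


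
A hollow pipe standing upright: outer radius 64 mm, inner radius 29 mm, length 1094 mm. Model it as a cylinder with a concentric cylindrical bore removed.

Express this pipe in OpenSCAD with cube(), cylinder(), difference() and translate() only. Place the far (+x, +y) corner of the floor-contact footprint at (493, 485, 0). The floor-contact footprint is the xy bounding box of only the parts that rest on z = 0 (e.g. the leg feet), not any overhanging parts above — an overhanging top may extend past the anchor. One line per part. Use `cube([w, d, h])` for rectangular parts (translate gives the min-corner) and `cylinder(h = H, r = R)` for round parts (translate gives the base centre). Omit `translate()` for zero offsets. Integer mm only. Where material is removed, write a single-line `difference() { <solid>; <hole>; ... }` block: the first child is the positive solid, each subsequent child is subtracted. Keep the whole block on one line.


difference() { translate([429, 421, 0]) cylinder(h = 1094, r = 64); translate([429, 421, 0]) cylinder(h = 1094, r = 29); }


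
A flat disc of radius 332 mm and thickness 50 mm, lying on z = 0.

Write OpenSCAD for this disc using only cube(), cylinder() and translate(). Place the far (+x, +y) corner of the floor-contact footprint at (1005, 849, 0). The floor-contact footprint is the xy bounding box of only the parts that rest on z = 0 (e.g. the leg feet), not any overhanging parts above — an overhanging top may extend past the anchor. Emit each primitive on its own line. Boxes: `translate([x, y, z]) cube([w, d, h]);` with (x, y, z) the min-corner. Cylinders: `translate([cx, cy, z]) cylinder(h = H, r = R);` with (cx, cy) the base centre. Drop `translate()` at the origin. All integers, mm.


translate([673, 517, 0]) cylinder(h = 50, r = 332);


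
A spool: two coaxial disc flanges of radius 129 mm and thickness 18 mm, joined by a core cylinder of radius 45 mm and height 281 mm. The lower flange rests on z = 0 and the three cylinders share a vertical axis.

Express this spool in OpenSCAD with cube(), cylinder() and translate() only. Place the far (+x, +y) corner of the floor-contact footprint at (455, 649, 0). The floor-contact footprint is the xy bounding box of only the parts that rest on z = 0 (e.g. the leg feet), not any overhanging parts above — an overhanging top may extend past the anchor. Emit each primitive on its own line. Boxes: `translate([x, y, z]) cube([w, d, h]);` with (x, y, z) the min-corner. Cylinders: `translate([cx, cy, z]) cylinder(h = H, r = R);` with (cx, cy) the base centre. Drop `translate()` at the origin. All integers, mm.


translate([326, 520, 0]) cylinder(h = 18, r = 129);
translate([326, 520, 18]) cylinder(h = 281, r = 45);
translate([326, 520, 299]) cylinder(h = 18, r = 129);


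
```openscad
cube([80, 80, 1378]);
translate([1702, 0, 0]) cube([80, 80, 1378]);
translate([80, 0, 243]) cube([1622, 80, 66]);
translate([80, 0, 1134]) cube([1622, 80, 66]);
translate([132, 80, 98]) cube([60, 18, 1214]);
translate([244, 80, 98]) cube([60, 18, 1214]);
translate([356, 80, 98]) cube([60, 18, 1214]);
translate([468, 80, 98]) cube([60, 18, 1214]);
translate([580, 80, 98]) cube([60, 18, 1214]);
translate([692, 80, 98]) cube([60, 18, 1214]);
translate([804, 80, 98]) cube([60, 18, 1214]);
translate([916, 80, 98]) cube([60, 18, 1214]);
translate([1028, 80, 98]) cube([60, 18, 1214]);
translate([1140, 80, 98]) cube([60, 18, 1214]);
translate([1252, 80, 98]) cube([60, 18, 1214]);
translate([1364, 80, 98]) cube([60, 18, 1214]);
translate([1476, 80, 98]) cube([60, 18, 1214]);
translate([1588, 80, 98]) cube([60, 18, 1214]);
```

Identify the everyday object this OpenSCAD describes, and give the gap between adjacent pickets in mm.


A fence section. The picket gap is 52 mm.

Two posts, two rails, 14 pickets — a fence section. Span 1622 mm holds 14 pickets of 60 mm with 15 equal gaps: ⌊(1622 − 14·60) / 15⌋ = 52 mm.


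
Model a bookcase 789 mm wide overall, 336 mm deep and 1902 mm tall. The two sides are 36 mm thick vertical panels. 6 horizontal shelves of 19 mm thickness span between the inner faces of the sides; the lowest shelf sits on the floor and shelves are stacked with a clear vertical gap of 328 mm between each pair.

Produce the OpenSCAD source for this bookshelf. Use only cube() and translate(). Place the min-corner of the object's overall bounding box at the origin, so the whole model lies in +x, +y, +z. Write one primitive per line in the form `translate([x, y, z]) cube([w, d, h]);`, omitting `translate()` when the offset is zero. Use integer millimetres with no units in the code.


cube([36, 336, 1902]);
translate([753, 0, 0]) cube([36, 336, 1902]);
translate([36, 0, 0]) cube([717, 336, 19]);
translate([36, 0, 347]) cube([717, 336, 19]);
translate([36, 0, 694]) cube([717, 336, 19]);
translate([36, 0, 1041]) cube([717, 336, 19]);
translate([36, 0, 1388]) cube([717, 336, 19]);
translate([36, 0, 1735]) cube([717, 336, 19]);


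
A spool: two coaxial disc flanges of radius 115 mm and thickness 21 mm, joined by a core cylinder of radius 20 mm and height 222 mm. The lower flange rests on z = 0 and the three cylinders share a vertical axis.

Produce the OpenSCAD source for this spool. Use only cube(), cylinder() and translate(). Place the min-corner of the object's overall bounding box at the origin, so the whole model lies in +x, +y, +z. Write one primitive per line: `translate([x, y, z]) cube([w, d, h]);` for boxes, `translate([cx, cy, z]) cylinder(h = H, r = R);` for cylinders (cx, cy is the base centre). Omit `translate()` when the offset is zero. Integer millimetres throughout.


translate([115, 115, 0]) cylinder(h = 21, r = 115);
translate([115, 115, 21]) cylinder(h = 222, r = 20);
translate([115, 115, 243]) cylinder(h = 21, r = 115);


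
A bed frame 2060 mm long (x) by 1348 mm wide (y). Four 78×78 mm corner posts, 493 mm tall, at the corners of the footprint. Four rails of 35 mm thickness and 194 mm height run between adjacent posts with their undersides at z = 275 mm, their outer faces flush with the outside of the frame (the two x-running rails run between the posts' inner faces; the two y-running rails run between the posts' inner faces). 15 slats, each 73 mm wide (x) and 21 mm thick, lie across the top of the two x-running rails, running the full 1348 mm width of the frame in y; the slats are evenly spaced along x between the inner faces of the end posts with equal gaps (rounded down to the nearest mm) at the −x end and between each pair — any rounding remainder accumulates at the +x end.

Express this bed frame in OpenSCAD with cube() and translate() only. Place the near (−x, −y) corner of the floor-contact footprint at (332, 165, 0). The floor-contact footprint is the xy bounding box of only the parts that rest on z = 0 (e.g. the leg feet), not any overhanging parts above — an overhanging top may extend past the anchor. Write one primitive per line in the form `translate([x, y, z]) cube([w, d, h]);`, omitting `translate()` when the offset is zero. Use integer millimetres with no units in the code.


translate([332, 165, 0]) cube([78, 78, 493]);
translate([332, 1435, 0]) cube([78, 78, 493]);
translate([2314, 165, 0]) cube([78, 78, 493]);
translate([2314, 1435, 0]) cube([78, 78, 493]);
translate([410, 165, 275]) cube([1904, 35, 194]);
translate([410, 1478, 275]) cube([1904, 35, 194]);
translate([332, 243, 275]) cube([35, 1192, 194]);
translate([2357, 243, 275]) cube([35, 1192, 194]);
translate([460, 165, 469]) cube([73, 1348, 21]);
translate([583, 165, 469]) cube([73, 1348, 21]);
translate([706, 165, 469]) cube([73, 1348, 21]);
translate([829, 165, 469]) cube([73, 1348, 21]);
translate([952, 165, 469]) cube([73, 1348, 21]);
translate([1075, 165, 469]) cube([73, 1348, 21]);
translate([1198, 165, 469]) cube([73, 1348, 21]);
translate([1321, 165, 469]) cube([73, 1348, 21]);
translate([1444, 165, 469]) cube([73, 1348, 21]);
translate([1567, 165, 469]) cube([73, 1348, 21]);
translate([1690, 165, 469]) cube([73, 1348, 21]);
translate([1813, 165, 469]) cube([73, 1348, 21]);
translate([1936, 165, 469]) cube([73, 1348, 21]);
translate([2059, 165, 469]) cube([73, 1348, 21]);
translate([2182, 165, 469]) cube([73, 1348, 21]);


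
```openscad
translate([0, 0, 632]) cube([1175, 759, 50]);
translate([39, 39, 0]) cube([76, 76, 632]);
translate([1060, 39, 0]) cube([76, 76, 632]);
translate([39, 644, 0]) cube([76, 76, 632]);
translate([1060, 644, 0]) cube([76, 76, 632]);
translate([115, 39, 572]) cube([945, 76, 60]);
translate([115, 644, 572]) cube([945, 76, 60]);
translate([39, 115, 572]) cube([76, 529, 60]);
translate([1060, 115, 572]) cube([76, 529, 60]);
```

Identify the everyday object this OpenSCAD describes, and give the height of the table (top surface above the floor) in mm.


A table. The table height is 682 mm.

A 1175×759×50 slab sits at z = 632 on four 76 mm square posts — a table. The top surface is at 632 + 50 = 682 mm.


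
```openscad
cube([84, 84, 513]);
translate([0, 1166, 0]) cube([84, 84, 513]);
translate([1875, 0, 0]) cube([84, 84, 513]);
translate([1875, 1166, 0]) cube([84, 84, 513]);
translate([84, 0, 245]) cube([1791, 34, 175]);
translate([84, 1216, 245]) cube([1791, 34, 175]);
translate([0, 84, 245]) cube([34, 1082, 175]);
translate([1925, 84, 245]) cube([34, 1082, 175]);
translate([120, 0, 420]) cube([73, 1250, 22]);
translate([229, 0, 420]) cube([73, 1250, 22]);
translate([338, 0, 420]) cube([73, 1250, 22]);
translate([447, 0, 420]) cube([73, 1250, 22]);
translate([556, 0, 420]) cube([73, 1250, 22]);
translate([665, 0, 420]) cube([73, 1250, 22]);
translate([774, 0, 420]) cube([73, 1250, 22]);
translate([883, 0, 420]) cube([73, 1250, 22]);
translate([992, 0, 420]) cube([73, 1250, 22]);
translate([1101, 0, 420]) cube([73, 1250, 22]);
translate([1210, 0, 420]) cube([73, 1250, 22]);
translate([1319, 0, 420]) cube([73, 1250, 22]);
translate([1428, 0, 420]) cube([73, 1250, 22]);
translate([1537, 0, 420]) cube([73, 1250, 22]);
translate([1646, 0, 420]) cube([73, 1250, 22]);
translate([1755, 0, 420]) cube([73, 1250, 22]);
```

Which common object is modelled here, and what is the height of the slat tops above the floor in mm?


A bed frame. The slat-top height is 442 mm.

Four posts, four rails, and a row of slats — a bed frame. Slats sit on the rails at z = 245 + 175 = 420; with slat thickness 22, the top is 442 mm.


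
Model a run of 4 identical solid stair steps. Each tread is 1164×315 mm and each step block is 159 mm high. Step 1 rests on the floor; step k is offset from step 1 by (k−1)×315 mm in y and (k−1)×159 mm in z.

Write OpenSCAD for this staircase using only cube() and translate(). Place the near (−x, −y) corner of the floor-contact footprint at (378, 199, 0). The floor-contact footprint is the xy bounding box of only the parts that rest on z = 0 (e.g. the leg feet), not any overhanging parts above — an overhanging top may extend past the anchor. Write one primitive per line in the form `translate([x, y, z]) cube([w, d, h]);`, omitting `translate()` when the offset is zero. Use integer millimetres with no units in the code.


translate([378, 199, 0]) cube([1164, 315, 159]);
translate([378, 514, 159]) cube([1164, 315, 159]);
translate([378, 829, 318]) cube([1164, 315, 159]);
translate([378, 1144, 477]) cube([1164, 315, 159]);


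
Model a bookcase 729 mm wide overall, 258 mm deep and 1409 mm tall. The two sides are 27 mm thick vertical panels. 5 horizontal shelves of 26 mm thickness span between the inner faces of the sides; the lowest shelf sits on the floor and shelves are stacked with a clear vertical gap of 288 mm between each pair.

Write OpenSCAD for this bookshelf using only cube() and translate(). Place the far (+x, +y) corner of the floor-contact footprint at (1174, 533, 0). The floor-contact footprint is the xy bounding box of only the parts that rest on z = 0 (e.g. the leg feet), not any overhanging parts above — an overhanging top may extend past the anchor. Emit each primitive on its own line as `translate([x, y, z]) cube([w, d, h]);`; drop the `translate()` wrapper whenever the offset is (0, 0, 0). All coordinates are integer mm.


translate([445, 275, 0]) cube([27, 258, 1409]);
translate([1147, 275, 0]) cube([27, 258, 1409]);
translate([472, 275, 0]) cube([675, 258, 26]);
translate([472, 275, 314]) cube([675, 258, 26]);
translate([472, 275, 628]) cube([675, 258, 26]);
translate([472, 275, 942]) cube([675, 258, 26]);
translate([472, 275, 1256]) cube([675, 258, 26]);


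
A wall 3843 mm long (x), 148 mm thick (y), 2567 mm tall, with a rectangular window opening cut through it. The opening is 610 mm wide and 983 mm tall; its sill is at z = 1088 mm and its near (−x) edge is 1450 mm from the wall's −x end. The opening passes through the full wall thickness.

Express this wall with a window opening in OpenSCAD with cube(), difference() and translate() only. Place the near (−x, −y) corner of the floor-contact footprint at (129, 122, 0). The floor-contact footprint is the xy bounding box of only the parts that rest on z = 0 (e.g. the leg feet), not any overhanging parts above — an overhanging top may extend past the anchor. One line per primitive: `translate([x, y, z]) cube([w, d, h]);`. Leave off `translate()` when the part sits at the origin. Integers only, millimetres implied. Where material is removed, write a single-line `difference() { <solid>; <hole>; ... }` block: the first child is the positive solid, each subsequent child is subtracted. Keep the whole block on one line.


difference() { translate([129, 122, 0]) cube([3843, 148, 2567]); translate([1579, 122, 1088]) cube([610, 148, 983]); }


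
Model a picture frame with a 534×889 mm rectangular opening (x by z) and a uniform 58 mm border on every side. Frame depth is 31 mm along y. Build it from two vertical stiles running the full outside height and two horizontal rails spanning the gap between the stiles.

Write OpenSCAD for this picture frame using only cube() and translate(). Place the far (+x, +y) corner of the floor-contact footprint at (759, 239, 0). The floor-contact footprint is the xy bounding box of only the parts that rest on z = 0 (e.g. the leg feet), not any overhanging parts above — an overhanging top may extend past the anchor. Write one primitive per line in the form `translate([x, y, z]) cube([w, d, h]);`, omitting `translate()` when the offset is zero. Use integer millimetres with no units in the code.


translate([109, 208, 0]) cube([58, 31, 1005]);
translate([701, 208, 0]) cube([58, 31, 1005]);
translate([167, 208, 0]) cube([534, 31, 58]);
translate([167, 208, 947]) cube([534, 31, 58]);


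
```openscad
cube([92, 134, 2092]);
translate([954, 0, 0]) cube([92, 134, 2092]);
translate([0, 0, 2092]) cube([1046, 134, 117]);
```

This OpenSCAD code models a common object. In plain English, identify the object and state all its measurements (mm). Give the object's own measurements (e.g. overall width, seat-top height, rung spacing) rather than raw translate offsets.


A door frame. The clear opening is 862 mm wide and 2092 mm high. Two 92 mm wide jambs, 134 mm deep, stand either side of the opening from the floor to the top of the opening. A 117 mm thick head sits across the top of both jambs, spanning the full outside width of the frame.


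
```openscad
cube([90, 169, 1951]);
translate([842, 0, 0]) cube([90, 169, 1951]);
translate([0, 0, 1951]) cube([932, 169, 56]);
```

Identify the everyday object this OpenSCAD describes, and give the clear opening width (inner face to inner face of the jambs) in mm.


A door frame. The clear opening width is 752 mm.

Two 1951 mm tall posts with a header on top — a door frame. The left jamb is 90 mm wide at x = 0; the right jamb starts at x = 842. The clear opening is 842 − 90 = 752 mm.


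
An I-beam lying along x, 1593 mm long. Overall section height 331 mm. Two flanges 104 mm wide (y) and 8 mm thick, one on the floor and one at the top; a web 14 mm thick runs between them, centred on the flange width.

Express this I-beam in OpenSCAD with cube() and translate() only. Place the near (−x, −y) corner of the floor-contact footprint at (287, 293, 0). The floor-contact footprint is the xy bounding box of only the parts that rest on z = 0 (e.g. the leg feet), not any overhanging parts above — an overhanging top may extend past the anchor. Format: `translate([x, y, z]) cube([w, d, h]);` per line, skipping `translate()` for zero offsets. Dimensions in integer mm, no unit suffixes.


translate([287, 293, 0]) cube([1593, 104, 8]);
translate([287, 338, 8]) cube([1593, 14, 315]);
translate([287, 293, 323]) cube([1593, 104, 8]);


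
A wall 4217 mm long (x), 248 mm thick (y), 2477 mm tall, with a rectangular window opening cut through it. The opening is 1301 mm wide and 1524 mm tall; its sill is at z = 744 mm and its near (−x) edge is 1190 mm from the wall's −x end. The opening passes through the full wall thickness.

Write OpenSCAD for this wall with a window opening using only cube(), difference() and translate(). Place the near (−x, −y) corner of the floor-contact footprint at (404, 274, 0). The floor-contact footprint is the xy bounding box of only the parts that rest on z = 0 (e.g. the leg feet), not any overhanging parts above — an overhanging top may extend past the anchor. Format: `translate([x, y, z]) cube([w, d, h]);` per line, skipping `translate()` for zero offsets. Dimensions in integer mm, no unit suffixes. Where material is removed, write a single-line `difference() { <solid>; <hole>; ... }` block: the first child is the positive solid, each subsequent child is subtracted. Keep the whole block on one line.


difference() { translate([404, 274, 0]) cube([4217, 248, 2477]); translate([1594, 274, 744]) cube([1301, 248, 1524]); }


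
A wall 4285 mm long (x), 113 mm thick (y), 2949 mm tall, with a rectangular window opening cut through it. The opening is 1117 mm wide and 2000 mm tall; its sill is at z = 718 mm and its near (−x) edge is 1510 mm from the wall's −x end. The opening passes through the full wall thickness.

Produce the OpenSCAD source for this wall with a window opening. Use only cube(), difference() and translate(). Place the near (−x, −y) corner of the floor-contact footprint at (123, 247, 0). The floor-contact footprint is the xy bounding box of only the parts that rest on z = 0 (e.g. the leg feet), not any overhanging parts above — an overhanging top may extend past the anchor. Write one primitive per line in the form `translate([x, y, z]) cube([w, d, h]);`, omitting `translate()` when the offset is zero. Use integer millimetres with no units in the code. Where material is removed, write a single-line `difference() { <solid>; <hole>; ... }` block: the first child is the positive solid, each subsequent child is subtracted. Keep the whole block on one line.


difference() { translate([123, 247, 0]) cube([4285, 113, 2949]); translate([1633, 247, 718]) cube([1117, 113, 2000]); }


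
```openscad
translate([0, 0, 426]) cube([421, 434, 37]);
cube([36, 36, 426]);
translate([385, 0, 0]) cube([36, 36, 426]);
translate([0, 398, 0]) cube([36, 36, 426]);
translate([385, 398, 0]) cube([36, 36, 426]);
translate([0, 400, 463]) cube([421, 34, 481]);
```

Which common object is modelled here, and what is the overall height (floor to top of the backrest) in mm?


A chair. The overall height is 944 mm.

A slab on four corner posts with a tall panel at the back — a chair. The seat slab sits at z = 426 with thickness 37, and the 481 mm backrest starts at the seat top, so the overall height is 426 + 37 + 481 = 944 mm.


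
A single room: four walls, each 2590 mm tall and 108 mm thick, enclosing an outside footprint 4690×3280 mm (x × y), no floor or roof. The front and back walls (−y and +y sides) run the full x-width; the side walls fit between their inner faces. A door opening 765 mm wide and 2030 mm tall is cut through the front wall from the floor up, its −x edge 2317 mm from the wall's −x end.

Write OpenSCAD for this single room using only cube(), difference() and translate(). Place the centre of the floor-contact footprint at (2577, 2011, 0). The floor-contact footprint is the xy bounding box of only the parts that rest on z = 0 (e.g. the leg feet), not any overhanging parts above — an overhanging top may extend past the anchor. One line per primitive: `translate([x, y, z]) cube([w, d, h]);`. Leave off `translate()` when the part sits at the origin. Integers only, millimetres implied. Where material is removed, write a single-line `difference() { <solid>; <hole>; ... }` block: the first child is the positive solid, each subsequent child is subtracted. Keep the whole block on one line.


difference() { translate([232, 371, 0]) cube([4690, 108, 2590]); translate([2549, 371, 0]) cube([765, 108, 2030]); }
translate([232, 3543, 0]) cube([4690, 108, 2590]);
translate([232, 479, 0]) cube([108, 3064, 2590]);
translate([4814, 479, 0]) cube([108, 3064, 2590]);


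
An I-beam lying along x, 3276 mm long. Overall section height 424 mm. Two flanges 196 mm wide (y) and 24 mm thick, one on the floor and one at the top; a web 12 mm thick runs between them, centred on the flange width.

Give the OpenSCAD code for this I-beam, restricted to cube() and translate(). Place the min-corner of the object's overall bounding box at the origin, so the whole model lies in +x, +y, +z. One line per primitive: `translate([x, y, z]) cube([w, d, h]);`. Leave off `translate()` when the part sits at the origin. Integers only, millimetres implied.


cube([3276, 196, 24]);
translate([0, 92, 24]) cube([3276, 12, 376]);
translate([0, 0, 400]) cube([3276, 196, 24]);


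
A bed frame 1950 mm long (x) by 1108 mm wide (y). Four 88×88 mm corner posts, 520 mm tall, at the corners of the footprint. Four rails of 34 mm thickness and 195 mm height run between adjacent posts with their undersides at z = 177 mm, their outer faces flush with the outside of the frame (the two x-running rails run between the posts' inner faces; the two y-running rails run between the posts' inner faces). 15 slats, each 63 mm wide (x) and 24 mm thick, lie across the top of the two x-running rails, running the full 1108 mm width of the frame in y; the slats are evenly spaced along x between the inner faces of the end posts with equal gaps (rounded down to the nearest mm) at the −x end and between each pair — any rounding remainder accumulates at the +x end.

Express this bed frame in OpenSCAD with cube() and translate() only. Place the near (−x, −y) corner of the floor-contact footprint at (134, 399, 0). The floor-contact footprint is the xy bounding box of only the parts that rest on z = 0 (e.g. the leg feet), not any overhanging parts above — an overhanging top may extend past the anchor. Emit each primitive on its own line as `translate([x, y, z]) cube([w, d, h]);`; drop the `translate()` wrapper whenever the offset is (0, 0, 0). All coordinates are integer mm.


// slat z = rail_z + rail_h = 177 + 195 = 372
// slat gap = ⌊(1774 − 15·63) / 16⌋ = 51
translate([134, 399, 0]) cube([88, 88, 520]);
translate([134, 1419, 0]) cube([88, 88, 520]);
translate([1996, 399, 0]) cube([88, 88, 520]);
translate([1996, 1419, 0]) cube([88, 88, 520]);
translate([222, 399, 177]) cube([1774, 34, 195]);
translate([222, 1473, 177]) cube([1774, 34, 195]);
translate([134, 487, 177]) cube([34, 932, 195]);
translate([2050, 487, 177]) cube([34, 932, 195]);
translate([273, 399, 372]) cube([63, 1108, 24]);
translate([387, 399, 372]) cube([63, 1108, 24]);
translate([501, 399, 372]) cube([63, 1108, 24]);
translate([615, 399, 372]) cube([63, 1108, 24]);
translate([729, 399, 372]) cube([63, 1108, 24]);
translate([843, 399, 372]) cube([63, 1108, 24]);
translate([957, 399, 372]) cube([63, 1108, 24]);
translate([1071, 399, 372]) cube([63, 1108, 24]);
translate([1185, 399, 372]) cube([63, 1108, 24]);
translate([1299, 399, 372]) cube([63, 1108, 24]);
translate([1413, 399, 372]) cube([63, 1108, 24]);
translate([1527, 399, 372]) cube([63, 1108, 24]);
translate([1641, 399, 372]) cube([63, 1108, 24]);
translate([1755, 399, 372]) cube([63, 1108, 24]);
translate([1869, 399, 372]) cube([63, 1108, 24]);


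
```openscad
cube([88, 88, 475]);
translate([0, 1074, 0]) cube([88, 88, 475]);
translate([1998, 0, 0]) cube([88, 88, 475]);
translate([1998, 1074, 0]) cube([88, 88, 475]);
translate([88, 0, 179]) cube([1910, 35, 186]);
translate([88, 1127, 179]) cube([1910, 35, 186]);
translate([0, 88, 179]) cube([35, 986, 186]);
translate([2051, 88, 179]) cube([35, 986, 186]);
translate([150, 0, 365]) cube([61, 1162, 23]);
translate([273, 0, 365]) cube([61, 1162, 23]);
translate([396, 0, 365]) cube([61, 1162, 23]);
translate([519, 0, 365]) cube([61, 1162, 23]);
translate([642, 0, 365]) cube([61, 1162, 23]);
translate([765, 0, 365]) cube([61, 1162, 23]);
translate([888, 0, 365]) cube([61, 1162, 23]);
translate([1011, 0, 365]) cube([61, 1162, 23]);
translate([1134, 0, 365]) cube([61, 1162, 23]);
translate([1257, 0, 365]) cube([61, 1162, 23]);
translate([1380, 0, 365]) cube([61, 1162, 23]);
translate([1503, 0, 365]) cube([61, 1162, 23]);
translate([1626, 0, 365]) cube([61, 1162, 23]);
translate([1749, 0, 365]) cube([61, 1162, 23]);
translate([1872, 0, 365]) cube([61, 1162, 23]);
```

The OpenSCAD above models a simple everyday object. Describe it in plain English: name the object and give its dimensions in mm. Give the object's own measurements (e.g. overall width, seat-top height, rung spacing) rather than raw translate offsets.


A bed frame 2086 mm long (x) by 1162 mm wide (y). Four 88×88 mm corner posts, 475 mm tall, at the corners of the footprint. Four rails of 35 mm thickness and 186 mm height run between adjacent posts with their undersides at z = 179 mm, their outer faces flush with the outside of the frame (the two x-running rails run between the posts' inner faces; the two y-running rails run between the posts' inner faces). 15 slats, each 61 mm wide (x) and 23 mm thick, lie across the top of the two x-running rails, running the full 1162 mm width of the frame in y; along x they sit between the end posts with a 62 mm gap after the −x posts and between neighbouring slats, leaving 65 mm before the +x posts.


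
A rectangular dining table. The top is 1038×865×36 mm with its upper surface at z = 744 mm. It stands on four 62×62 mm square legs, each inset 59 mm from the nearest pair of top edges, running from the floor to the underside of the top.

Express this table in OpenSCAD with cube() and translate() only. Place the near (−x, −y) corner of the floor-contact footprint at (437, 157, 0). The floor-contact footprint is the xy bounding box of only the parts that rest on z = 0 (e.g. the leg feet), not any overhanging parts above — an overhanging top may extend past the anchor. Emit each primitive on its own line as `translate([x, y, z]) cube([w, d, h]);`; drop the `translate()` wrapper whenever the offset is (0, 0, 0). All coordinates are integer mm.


// leg_h = 744 - 36 = 708
translate([378, 98, 708]) cube([1038, 865, 36]);
translate([437, 157, 0]) cube([62, 62, 708]);
translate([1295, 157, 0]) cube([62, 62, 708]);
translate([437, 842, 0]) cube([62, 62, 708]);
translate([1295, 842, 0]) cube([62, 62, 708]);


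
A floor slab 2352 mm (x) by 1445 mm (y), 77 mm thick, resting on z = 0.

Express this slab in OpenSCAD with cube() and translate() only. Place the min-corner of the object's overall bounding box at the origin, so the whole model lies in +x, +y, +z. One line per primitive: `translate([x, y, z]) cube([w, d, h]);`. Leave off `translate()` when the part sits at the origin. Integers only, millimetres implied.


cube([2352, 1445, 77]);


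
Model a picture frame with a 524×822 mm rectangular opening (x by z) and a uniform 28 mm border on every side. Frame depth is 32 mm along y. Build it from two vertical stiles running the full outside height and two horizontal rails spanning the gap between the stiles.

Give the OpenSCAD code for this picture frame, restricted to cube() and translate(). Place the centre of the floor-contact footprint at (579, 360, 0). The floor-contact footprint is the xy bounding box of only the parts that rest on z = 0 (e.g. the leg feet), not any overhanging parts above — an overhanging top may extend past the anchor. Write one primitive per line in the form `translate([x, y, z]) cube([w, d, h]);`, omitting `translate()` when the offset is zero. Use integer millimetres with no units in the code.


translate([289, 344, 0]) cube([28, 32, 878]);
translate([841, 344, 0]) cube([28, 32, 878]);
translate([317, 344, 0]) cube([524, 32, 28]);
translate([317, 344, 850]) cube([524, 32, 28]);
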